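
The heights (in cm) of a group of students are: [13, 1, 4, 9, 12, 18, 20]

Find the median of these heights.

12

Step 1: Sort the data in ascending order: [1, 4, 9, 12, 13, 18, 20]
Step 2: The number of values is n = 7.
Step 3: Since n is odd, the median is the middle value at position 4: 12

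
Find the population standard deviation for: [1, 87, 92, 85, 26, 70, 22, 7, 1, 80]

36.8577

Step 1: Compute the mean: 47.1
Step 2: Sum of squared deviations from the mean: 13584.9
Step 3: Population variance = 13584.9 / 10 = 1358.49
Step 4: Standard deviation = sqrt(1358.49) = 36.8577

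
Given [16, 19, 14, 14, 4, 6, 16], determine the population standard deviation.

5.1468

Step 1: Compute the mean: 12.7143
Step 2: Sum of squared deviations from the mean: 185.4286
Step 3: Population variance = 185.4286 / 7 = 26.4898
Step 4: Standard deviation = sqrt(26.4898) = 5.1468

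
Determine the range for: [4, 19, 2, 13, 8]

17

Step 1: Identify the maximum value: max = 19
Step 2: Identify the minimum value: min = 2
Step 3: Range = max - min = 19 - 2 = 17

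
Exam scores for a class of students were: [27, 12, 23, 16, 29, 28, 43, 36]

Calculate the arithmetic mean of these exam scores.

26.75

Step 1: Sum all values: 27 + 12 + 23 + 16 + 29 + 28 + 43 + 36 = 214
Step 2: Count the number of values: n = 8
Step 3: Mean = sum / n = 214 / 8 = 26.75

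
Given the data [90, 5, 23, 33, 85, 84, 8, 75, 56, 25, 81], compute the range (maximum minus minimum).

85

Step 1: Identify the maximum value: max = 90
Step 2: Identify the minimum value: min = 5
Step 3: Range = max - min = 90 - 5 = 85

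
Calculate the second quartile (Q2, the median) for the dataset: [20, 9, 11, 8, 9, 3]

9

Step 1: Sort the data: [3, 8, 9, 9, 11, 20]
Step 2: n = 6
Step 3: Q2 is the median. Since n is even, it is the average of the values at positions 3 and 4:
  Q2 = (9 + 9) / 2 = 9
Step 4: Q2 = 9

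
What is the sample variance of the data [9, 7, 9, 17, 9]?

15.2

Step 1: Compute the mean: (9 + 7 + 9 + 17 + 9) / 5 = 10.2
Step 2: Compute squared deviations from the mean:
  (9 - 10.2)^2 = 1.44
  (7 - 10.2)^2 = 10.24
  (9 - 10.2)^2 = 1.44
  (17 - 10.2)^2 = 46.24
  (9 - 10.2)^2 = 1.44
Step 3: Sum of squared deviations = 60.8
Step 4: Sample variance = 60.8 / 4 = 15.2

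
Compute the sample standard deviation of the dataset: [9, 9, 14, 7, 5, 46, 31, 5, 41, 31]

15.8311

Step 1: Compute the mean: 19.8
Step 2: Sum of squared deviations from the mean: 2255.6
Step 3: Sample variance = 2255.6 / 9 = 250.6222
Step 4: Standard deviation = sqrt(250.6222) = 15.8311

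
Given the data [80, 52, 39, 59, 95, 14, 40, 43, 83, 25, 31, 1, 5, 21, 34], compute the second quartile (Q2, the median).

39

Step 1: Sort the data: [1, 5, 14, 21, 25, 31, 34, 39, 40, 43, 52, 59, 80, 83, 95]
Step 2: n = 15
Step 3: Q2 is the median. Since n is odd, it is the middle value at position 8: 39
Step 4: Q2 = 39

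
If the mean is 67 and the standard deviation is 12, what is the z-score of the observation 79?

1

Step 1: Recall the z-score formula: z = (x - mu) / sigma
Step 2: Substitute values: z = (79 - 67) / 12
Step 3: z = 12 / 12 = 1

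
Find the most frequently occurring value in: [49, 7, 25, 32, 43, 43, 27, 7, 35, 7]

7

Step 1: Count the frequency of each value:
  7: appears 3 time(s)
  25: appears 1 time(s)
  27: appears 1 time(s)
  32: appears 1 time(s)
  35: appears 1 time(s)
  43: appears 2 time(s)
  49: appears 1 time(s)
Step 2: The value 7 appears most frequently (3 times).
Step 3: Mode = 7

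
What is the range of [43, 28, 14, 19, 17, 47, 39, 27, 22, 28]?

33

Step 1: Identify the maximum value: max = 47
Step 2: Identify the minimum value: min = 14
Step 3: Range = max - min = 47 - 14 = 33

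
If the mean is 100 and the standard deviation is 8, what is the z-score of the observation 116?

2

Step 1: Recall the z-score formula: z = (x - mu) / sigma
Step 2: Substitute values: z = (116 - 100) / 8
Step 3: z = 16 / 8 = 2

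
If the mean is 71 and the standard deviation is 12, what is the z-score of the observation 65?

-0.5

Step 1: Recall the z-score formula: z = (x - mu) / sigma
Step 2: Substitute values: z = (65 - 71) / 12
Step 3: z = -6 / 12 = -0.5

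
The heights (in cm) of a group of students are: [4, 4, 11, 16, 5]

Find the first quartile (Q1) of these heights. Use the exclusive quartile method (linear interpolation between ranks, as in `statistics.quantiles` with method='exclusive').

4

Step 1: Sort the data: [4, 4, 5, 11, 16]
Step 2: n = 5
Step 3: Using the exclusive quartile method:
  Q1 = 4
  Q2 (median) = 5
  Q3 = 13.5
  IQR = Q3 - Q1 = 13.5 - 4 = 9.5
Step 4: Q1 = 4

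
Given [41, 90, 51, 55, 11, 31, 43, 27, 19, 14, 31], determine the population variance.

461.7025

Step 1: Compute the mean: (41 + 90 + 51 + 55 + 11 + 31 + 43 + 27 + 19 + 14 + 31) / 11 = 37.5455
Step 2: Compute squared deviations from the mean:
  (41 - 37.5455)^2 = 11.9339
  (90 - 37.5455)^2 = 2751.4793
  (51 - 37.5455)^2 = 181.0248
  (55 - 37.5455)^2 = 304.6612
  (11 - 37.5455)^2 = 704.6612
  (31 - 37.5455)^2 = 42.843
  (43 - 37.5455)^2 = 29.7521
  (27 - 37.5455)^2 = 111.2066
  (19 - 37.5455)^2 = 343.9339
  (14 - 37.5455)^2 = 554.3884
  (31 - 37.5455)^2 = 42.843
Step 3: Sum of squared deviations = 5078.7273
Step 4: Population variance = 5078.7273 / 11 = 461.7025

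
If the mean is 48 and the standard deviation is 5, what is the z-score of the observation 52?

0.8

Step 1: Recall the z-score formula: z = (x - mu) / sigma
Step 2: Substitute values: z = (52 - 48) / 5
Step 3: z = 4 / 5 = 0.8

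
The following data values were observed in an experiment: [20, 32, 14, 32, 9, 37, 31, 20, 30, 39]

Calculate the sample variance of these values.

100.7111

Step 1: Compute the mean: (20 + 32 + 14 + 32 + 9 + 37 + 31 + 20 + 30 + 39) / 10 = 26.4
Step 2: Compute squared deviations from the mean:
  (20 - 26.4)^2 = 40.96
  (32 - 26.4)^2 = 31.36
  (14 - 26.4)^2 = 153.76
  (32 - 26.4)^2 = 31.36
  (9 - 26.4)^2 = 302.76
  (37 - 26.4)^2 = 112.36
  (31 - 26.4)^2 = 21.16
  (20 - 26.4)^2 = 40.96
  (30 - 26.4)^2 = 12.96
  (39 - 26.4)^2 = 158.76
Step 3: Sum of squared deviations = 906.4
Step 4: Sample variance = 906.4 / 9 = 100.7111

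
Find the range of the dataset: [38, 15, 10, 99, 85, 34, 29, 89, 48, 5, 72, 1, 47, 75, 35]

98

Step 1: Identify the maximum value: max = 99
Step 2: Identify the minimum value: min = 1
Step 3: Range = max - min = 99 - 1 = 98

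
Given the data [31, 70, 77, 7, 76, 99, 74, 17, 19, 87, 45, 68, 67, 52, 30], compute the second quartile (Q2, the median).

67

Step 1: Sort the data: [7, 17, 19, 30, 31, 45, 52, 67, 68, 70, 74, 76, 77, 87, 99]
Step 2: n = 15
Step 3: Q2 is the median. Since n is odd, it is the middle value at position 8: 67
Step 4: Q2 = 67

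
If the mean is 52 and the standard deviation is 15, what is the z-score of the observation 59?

0.4667

Step 1: Recall the z-score formula: z = (x - mu) / sigma
Step 2: Substitute values: z = (59 - 52) / 15
Step 3: z = 7 / 15 = 0.4667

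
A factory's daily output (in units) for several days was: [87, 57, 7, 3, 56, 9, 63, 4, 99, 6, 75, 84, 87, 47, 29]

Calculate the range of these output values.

96

Step 1: Identify the maximum value: max = 99
Step 2: Identify the minimum value: min = 3
Step 3: Range = max - min = 99 - 3 = 96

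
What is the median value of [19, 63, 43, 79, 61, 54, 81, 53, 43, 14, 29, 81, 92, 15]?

53.5

Step 1: Sort the data in ascending order: [14, 15, 19, 29, 43, 43, 53, 54, 61, 63, 79, 81, 81, 92]
Step 2: The number of values is n = 14.
Step 3: Since n is even, the median is the average of positions 7 and 8:
  Median = (53 + 54) / 2 = 53.5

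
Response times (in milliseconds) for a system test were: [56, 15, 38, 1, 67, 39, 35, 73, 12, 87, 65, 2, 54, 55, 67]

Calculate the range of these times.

86

Step 1: Identify the maximum value: max = 87
Step 2: Identify the minimum value: min = 1
Step 3: Range = max - min = 87 - 1 = 86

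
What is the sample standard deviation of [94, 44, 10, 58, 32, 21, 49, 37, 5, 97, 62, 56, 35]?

28.0144

Step 1: Compute the mean: 46.1538
Step 2: Sum of squared deviations from the mean: 9417.6923
Step 3: Sample variance = 9417.6923 / 12 = 784.8077
Step 4: Standard deviation = sqrt(784.8077) = 28.0144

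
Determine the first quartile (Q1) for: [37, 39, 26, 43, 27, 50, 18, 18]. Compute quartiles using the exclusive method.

20

Step 1: Sort the data: [18, 18, 26, 27, 37, 39, 43, 50]
Step 2: n = 8
Step 3: Using the exclusive quartile method:
  Q1 = 20
  Q2 (median) = 32
  Q3 = 42
  IQR = Q3 - Q1 = 42 - 20 = 22
Step 4: Q1 = 20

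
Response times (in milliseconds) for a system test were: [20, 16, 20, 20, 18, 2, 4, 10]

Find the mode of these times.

20

Step 1: Count the frequency of each value:
  2: appears 1 time(s)
  4: appears 1 time(s)
  10: appears 1 time(s)
  16: appears 1 time(s)
  18: appears 1 time(s)
  20: appears 3 time(s)
Step 2: The value 20 appears most frequently (3 times).
Step 3: Mode = 20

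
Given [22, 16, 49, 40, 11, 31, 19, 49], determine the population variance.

195.4844

Step 1: Compute the mean: (22 + 16 + 49 + 40 + 11 + 31 + 19 + 49) / 8 = 29.625
Step 2: Compute squared deviations from the mean:
  (22 - 29.625)^2 = 58.1406
  (16 - 29.625)^2 = 185.6406
  (49 - 29.625)^2 = 375.3906
  (40 - 29.625)^2 = 107.6406
  (11 - 29.625)^2 = 346.8906
  (31 - 29.625)^2 = 1.8906
  (19 - 29.625)^2 = 112.8906
  (49 - 29.625)^2 = 375.3906
Step 3: Sum of squared deviations = 1563.875
Step 4: Population variance = 1563.875 / 8 = 195.4844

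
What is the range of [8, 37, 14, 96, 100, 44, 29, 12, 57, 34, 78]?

92

Step 1: Identify the maximum value: max = 100
Step 2: Identify the minimum value: min = 8
Step 3: Range = max - min = 100 - 8 = 92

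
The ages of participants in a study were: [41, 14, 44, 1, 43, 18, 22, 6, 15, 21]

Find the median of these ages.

19.5

Step 1: Sort the data in ascending order: [1, 6, 14, 15, 18, 21, 22, 41, 43, 44]
Step 2: The number of values is n = 10.
Step 3: Since n is even, the median is the average of positions 5 and 6:
  Median = (18 + 21) / 2 = 19.5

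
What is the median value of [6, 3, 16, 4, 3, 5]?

4.5

Step 1: Sort the data in ascending order: [3, 3, 4, 5, 6, 16]
Step 2: The number of values is n = 6.
Step 3: Since n is even, the median is the average of positions 3 and 4:
  Median = (4 + 5) / 2 = 4.5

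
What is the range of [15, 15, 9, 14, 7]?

8

Step 1: Identify the maximum value: max = 15
Step 2: Identify the minimum value: min = 7
Step 3: Range = max - min = 15 - 7 = 8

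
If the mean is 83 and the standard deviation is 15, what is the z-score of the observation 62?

-1.4

Step 1: Recall the z-score formula: z = (x - mu) / sigma
Step 2: Substitute values: z = (62 - 83) / 15
Step 3: z = -21 / 15 = -1.4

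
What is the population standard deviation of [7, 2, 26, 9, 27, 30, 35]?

12.0814

Step 1: Compute the mean: 19.4286
Step 2: Sum of squared deviations from the mean: 1021.7143
Step 3: Population variance = 1021.7143 / 7 = 145.9592
Step 4: Standard deviation = sqrt(145.9592) = 12.0814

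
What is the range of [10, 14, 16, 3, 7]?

13

Step 1: Identify the maximum value: max = 16
Step 2: Identify the minimum value: min = 3
Step 3: Range = max - min = 16 - 3 = 13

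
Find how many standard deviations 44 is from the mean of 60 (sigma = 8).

-2

Step 1: Recall the z-score formula: z = (x - mu) / sigma
Step 2: Substitute values: z = (44 - 60) / 8
Step 3: z = -16 / 8 = -2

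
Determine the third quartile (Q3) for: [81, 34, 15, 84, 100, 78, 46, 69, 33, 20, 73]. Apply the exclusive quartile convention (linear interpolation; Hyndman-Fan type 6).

81

Step 1: Sort the data: [15, 20, 33, 34, 46, 69, 73, 78, 81, 84, 100]
Step 2: n = 11
Step 3: Using the exclusive quartile method:
  Q1 = 33
  Q2 (median) = 69
  Q3 = 81
  IQR = Q3 - Q1 = 81 - 33 = 48
Step 4: Q3 = 81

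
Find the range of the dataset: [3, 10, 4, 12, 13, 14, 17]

14

Step 1: Identify the maximum value: max = 17
Step 2: Identify the minimum value: min = 3
Step 3: Range = max - min = 17 - 3 = 14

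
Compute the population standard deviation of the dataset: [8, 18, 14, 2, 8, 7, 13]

4.9281

Step 1: Compute the mean: 10
Step 2: Sum of squared deviations from the mean: 170
Step 3: Population variance = 170 / 7 = 24.2857
Step 4: Standard deviation = sqrt(24.2857) = 4.9281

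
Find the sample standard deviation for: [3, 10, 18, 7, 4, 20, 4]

6.9727

Step 1: Compute the mean: 9.4286
Step 2: Sum of squared deviations from the mean: 291.7143
Step 3: Sample variance = 291.7143 / 6 = 48.619
Step 4: Standard deviation = sqrt(48.619) = 6.9727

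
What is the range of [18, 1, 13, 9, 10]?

17

Step 1: Identify the maximum value: max = 18
Step 2: Identify the minimum value: min = 1
Step 3: Range = max - min = 18 - 1 = 17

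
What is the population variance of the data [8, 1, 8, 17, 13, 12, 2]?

29.0612

Step 1: Compute the mean: (8 + 1 + 8 + 17 + 13 + 12 + 2) / 7 = 8.7143
Step 2: Compute squared deviations from the mean:
  (8 - 8.7143)^2 = 0.5102
  (1 - 8.7143)^2 = 59.5102
  (8 - 8.7143)^2 = 0.5102
  (17 - 8.7143)^2 = 68.6531
  (13 - 8.7143)^2 = 18.3673
  (12 - 8.7143)^2 = 10.7959
  (2 - 8.7143)^2 = 45.0816
Step 3: Sum of squared deviations = 203.4286
Step 4: Population variance = 203.4286 / 7 = 29.0612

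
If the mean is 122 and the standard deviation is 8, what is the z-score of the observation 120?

-0.25

Step 1: Recall the z-score formula: z = (x - mu) / sigma
Step 2: Substitute values: z = (120 - 122) / 8
Step 3: z = -2 / 8 = -0.25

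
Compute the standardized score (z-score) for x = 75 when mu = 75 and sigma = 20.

0

Step 1: Recall the z-score formula: z = (x - mu) / sigma
Step 2: Substitute values: z = (75 - 75) / 20
Step 3: z = 0 / 20 = 0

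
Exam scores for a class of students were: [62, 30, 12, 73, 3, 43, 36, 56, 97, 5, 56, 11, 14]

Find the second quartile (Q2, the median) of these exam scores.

36

Step 1: Sort the data: [3, 5, 11, 12, 14, 30, 36, 43, 56, 56, 62, 73, 97]
Step 2: n = 13
Step 3: Q2 is the median. Since n is odd, it is the middle value at position 7: 36
Step 4: Q2 = 36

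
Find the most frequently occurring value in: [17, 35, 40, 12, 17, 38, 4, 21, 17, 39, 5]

17

Step 1: Count the frequency of each value:
  4: appears 1 time(s)
  5: appears 1 time(s)
  12: appears 1 time(s)
  17: appears 3 time(s)
  21: appears 1 time(s)
  35: appears 1 time(s)
  38: appears 1 time(s)
  39: appears 1 time(s)
  40: appears 1 time(s)
Step 2: The value 17 appears most frequently (3 times).
Step 3: Mode = 17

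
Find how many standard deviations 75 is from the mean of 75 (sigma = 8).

0

Step 1: Recall the z-score formula: z = (x - mu) / sigma
Step 2: Substitute values: z = (75 - 75) / 8
Step 3: z = 0 / 8 = 0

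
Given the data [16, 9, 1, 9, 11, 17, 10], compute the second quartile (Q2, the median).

10

Step 1: Sort the data: [1, 9, 9, 10, 11, 16, 17]
Step 2: n = 7
Step 3: Q2 is the median. Since n is odd, it is the middle value at position 4: 10
Step 4: Q2 = 10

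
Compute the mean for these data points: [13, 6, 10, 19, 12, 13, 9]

11.7143

Step 1: Sum all values: 13 + 6 + 10 + 19 + 12 + 13 + 9 = 82
Step 2: Count the number of values: n = 7
Step 3: Mean = sum / n = 82 / 7 = 11.7143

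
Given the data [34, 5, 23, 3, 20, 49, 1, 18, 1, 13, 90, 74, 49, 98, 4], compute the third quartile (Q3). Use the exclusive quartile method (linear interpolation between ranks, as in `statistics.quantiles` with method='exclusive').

49

Step 1: Sort the data: [1, 1, 3, 4, 5, 13, 18, 20, 23, 34, 49, 49, 74, 90, 98]
Step 2: n = 15
Step 3: Using the exclusive quartile method:
  Q1 = 4
  Q2 (median) = 20
  Q3 = 49
  IQR = Q3 - Q1 = 49 - 4 = 45
Step 4: Q3 = 49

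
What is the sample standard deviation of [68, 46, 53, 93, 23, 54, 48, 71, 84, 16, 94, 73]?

25.0531

Step 1: Compute the mean: 60.25
Step 2: Sum of squared deviations from the mean: 6904.25
Step 3: Sample variance = 6904.25 / 11 = 627.6591
Step 4: Standard deviation = sqrt(627.6591) = 25.0531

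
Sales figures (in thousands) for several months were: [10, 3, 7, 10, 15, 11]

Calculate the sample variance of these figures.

16.2667

Step 1: Compute the mean: (10 + 3 + 7 + 10 + 15 + 11) / 6 = 9.3333
Step 2: Compute squared deviations from the mean:
  (10 - 9.3333)^2 = 0.4444
  (3 - 9.3333)^2 = 40.1111
  (7 - 9.3333)^2 = 5.4444
  (10 - 9.3333)^2 = 0.4444
  (15 - 9.3333)^2 = 32.1111
  (11 - 9.3333)^2 = 2.7778
Step 3: Sum of squared deviations = 81.3333
Step 4: Sample variance = 81.3333 / 5 = 16.2667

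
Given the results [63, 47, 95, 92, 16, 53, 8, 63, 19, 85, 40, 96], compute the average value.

56.4167

Step 1: Sum all values: 63 + 47 + 95 + 92 + 16 + 53 + 8 + 63 + 19 + 85 + 40 + 96 = 677
Step 2: Count the number of values: n = 12
Step 3: Mean = sum / n = 677 / 12 = 56.4167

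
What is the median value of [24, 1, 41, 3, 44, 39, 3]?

24

Step 1: Sort the data in ascending order: [1, 3, 3, 24, 39, 41, 44]
Step 2: The number of values is n = 7.
Step 3: Since n is odd, the median is the middle value at position 4: 24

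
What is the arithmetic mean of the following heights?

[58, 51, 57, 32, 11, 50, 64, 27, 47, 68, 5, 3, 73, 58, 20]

41.6

Step 1: Sum all values: 58 + 51 + 57 + 32 + 11 + 50 + 64 + 27 + 47 + 68 + 5 + 3 + 73 + 58 + 20 = 624
Step 2: Count the number of values: n = 15
Step 3: Mean = sum / n = 624 / 15 = 41.6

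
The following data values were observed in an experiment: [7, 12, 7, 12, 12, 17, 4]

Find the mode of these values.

12

Step 1: Count the frequency of each value:
  4: appears 1 time(s)
  7: appears 2 time(s)
  12: appears 3 time(s)
  17: appears 1 time(s)
Step 2: The value 12 appears most frequently (3 times).
Step 3: Mode = 12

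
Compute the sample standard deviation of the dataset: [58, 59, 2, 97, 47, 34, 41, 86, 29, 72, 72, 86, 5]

30.1647

Step 1: Compute the mean: 52.9231
Step 2: Sum of squared deviations from the mean: 10918.9231
Step 3: Sample variance = 10918.9231 / 12 = 909.9103
Step 4: Standard deviation = sqrt(909.9103) = 30.1647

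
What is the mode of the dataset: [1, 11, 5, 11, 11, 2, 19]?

11

Step 1: Count the frequency of each value:
  1: appears 1 time(s)
  2: appears 1 time(s)
  5: appears 1 time(s)
  11: appears 3 time(s)
  19: appears 1 time(s)
Step 2: The value 11 appears most frequently (3 times).
Step 3: Mode = 11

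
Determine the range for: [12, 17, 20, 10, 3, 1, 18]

19

Step 1: Identify the maximum value: max = 20
Step 2: Identify the minimum value: min = 1
Step 3: Range = max - min = 20 - 1 = 19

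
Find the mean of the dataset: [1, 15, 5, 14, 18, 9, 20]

11.7143

Step 1: Sum all values: 1 + 15 + 5 + 14 + 18 + 9 + 20 = 82
Step 2: Count the number of values: n = 7
Step 3: Mean = sum / n = 82 / 7 = 11.7143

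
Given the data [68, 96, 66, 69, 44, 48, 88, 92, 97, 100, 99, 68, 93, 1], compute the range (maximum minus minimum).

99

Step 1: Identify the maximum value: max = 100
Step 2: Identify the minimum value: min = 1
Step 3: Range = max - min = 100 - 1 = 99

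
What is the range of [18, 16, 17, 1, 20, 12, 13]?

19

Step 1: Identify the maximum value: max = 20
Step 2: Identify the minimum value: min = 1
Step 3: Range = max - min = 20 - 1 = 19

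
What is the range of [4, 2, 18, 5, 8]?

16

Step 1: Identify the maximum value: max = 18
Step 2: Identify the minimum value: min = 2
Step 3: Range = max - min = 18 - 2 = 16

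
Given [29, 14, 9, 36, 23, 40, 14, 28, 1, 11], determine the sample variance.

160.2778

Step 1: Compute the mean: (29 + 14 + 9 + 36 + 23 + 40 + 14 + 28 + 1 + 11) / 10 = 20.5
Step 2: Compute squared deviations from the mean:
  (29 - 20.5)^2 = 72.25
  (14 - 20.5)^2 = 42.25
  (9 - 20.5)^2 = 132.25
  (36 - 20.5)^2 = 240.25
  (23 - 20.5)^2 = 6.25
  (40 - 20.5)^2 = 380.25
  (14 - 20.5)^2 = 42.25
  (28 - 20.5)^2 = 56.25
  (1 - 20.5)^2 = 380.25
  (11 - 20.5)^2 = 90.25
Step 3: Sum of squared deviations = 1442.5
Step 4: Sample variance = 1442.5 / 9 = 160.2778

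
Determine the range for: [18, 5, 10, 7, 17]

13

Step 1: Identify the maximum value: max = 18
Step 2: Identify the minimum value: min = 5
Step 3: Range = max - min = 18 - 5 = 13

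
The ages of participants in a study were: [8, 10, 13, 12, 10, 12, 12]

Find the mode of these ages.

12

Step 1: Count the frequency of each value:
  8: appears 1 time(s)
  10: appears 2 time(s)
  12: appears 3 time(s)
  13: appears 1 time(s)
Step 2: The value 12 appears most frequently (3 times).
Step 3: Mode = 12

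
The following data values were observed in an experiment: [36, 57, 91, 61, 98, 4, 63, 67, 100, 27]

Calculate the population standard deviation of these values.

29.7866

Step 1: Compute the mean: 60.4
Step 2: Sum of squared deviations from the mean: 8872.4
Step 3: Population variance = 8872.4 / 10 = 887.24
Step 4: Standard deviation = sqrt(887.24) = 29.7866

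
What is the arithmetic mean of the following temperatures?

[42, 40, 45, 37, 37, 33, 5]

34.1429

Step 1: Sum all values: 42 + 40 + 45 + 37 + 37 + 33 + 5 = 239
Step 2: Count the number of values: n = 7
Step 3: Mean = sum / n = 239 / 7 = 34.1429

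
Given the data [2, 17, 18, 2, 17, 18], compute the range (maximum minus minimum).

16

Step 1: Identify the maximum value: max = 18
Step 2: Identify the minimum value: min = 2
Step 3: Range = max - min = 18 - 2 = 16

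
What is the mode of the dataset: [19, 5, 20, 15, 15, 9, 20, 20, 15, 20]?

20

Step 1: Count the frequency of each value:
  5: appears 1 time(s)
  9: appears 1 time(s)
  15: appears 3 time(s)
  19: appears 1 time(s)
  20: appears 4 time(s)
Step 2: The value 20 appears most frequently (4 times).
Step 3: Mode = 20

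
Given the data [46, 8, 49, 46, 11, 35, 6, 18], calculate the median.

26.5

Step 1: Sort the data in ascending order: [6, 8, 11, 18, 35, 46, 46, 49]
Step 2: The number of values is n = 8.
Step 3: Since n is even, the median is the average of positions 4 and 5:
  Median = (18 + 35) / 2 = 26.5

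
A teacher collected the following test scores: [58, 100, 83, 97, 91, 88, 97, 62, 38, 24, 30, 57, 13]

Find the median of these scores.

62

Step 1: Sort the data in ascending order: [13, 24, 30, 38, 57, 58, 62, 83, 88, 91, 97, 97, 100]
Step 2: The number of values is n = 13.
Step 3: Since n is odd, the median is the middle value at position 7: 62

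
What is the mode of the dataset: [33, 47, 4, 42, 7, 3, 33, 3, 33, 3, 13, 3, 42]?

3

Step 1: Count the frequency of each value:
  3: appears 4 time(s)
  4: appears 1 time(s)
  7: appears 1 time(s)
  13: appears 1 time(s)
  33: appears 3 time(s)
  42: appears 2 time(s)
  47: appears 1 time(s)
Step 2: The value 3 appears most frequently (4 times).
Step 3: Mode = 3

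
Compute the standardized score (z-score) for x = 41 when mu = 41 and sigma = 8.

0

Step 1: Recall the z-score formula: z = (x - mu) / sigma
Step 2: Substitute values: z = (41 - 41) / 8
Step 3: z = 0 / 8 = 0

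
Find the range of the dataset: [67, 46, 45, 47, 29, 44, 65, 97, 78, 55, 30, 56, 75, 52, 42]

68

Step 1: Identify the maximum value: max = 97
Step 2: Identify the minimum value: min = 29
Step 3: Range = max - min = 97 - 29 = 68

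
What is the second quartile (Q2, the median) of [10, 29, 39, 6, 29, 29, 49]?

29

Step 1: Sort the data: [6, 10, 29, 29, 29, 39, 49]
Step 2: n = 7
Step 3: Q2 is the median. Since n is odd, it is the middle value at position 4: 29
Step 4: Q2 = 29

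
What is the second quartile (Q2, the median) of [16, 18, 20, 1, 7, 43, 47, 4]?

17

Step 1: Sort the data: [1, 4, 7, 16, 18, 20, 43, 47]
Step 2: n = 8
Step 3: Q2 is the median. Since n is even, it is the average of the values at positions 4 and 5:
  Q2 = (16 + 18) / 2 = 17
Step 4: Q2 = 17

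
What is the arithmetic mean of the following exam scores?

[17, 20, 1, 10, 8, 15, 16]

12.4286

Step 1: Sum all values: 17 + 20 + 1 + 10 + 8 + 15 + 16 = 87
Step 2: Count the number of values: n = 7
Step 3: Mean = sum / n = 87 / 7 = 12.4286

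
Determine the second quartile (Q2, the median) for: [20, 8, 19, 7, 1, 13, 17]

13

Step 1: Sort the data: [1, 7, 8, 13, 17, 19, 20]
Step 2: n = 7
Step 3: Q2 is the median. Since n is odd, it is the middle value at position 4: 13
Step 4: Q2 = 13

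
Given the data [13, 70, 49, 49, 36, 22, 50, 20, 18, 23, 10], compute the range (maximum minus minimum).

60

Step 1: Identify the maximum value: max = 70
Step 2: Identify the minimum value: min = 10
Step 3: Range = max - min = 70 - 10 = 60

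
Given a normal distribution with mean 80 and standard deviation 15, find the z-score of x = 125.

3

Step 1: Recall the z-score formula: z = (x - mu) / sigma
Step 2: Substitute values: z = (125 - 80) / 15
Step 3: z = 45 / 15 = 3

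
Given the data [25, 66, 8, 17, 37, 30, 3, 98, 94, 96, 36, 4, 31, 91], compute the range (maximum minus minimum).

95

Step 1: Identify the maximum value: max = 98
Step 2: Identify the minimum value: min = 3
Step 3: Range = max - min = 98 - 3 = 95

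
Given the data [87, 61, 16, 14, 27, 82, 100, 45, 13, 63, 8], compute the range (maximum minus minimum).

92

Step 1: Identify the maximum value: max = 100
Step 2: Identify the minimum value: min = 8
Step 3: Range = max - min = 100 - 8 = 92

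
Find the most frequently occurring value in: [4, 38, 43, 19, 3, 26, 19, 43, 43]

43

Step 1: Count the frequency of each value:
  3: appears 1 time(s)
  4: appears 1 time(s)
  19: appears 2 time(s)
  26: appears 1 time(s)
  38: appears 1 time(s)
  43: appears 3 time(s)
Step 2: The value 43 appears most frequently (3 times).
Step 3: Mode = 43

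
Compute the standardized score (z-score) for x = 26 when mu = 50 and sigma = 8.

-3

Step 1: Recall the z-score formula: z = (x - mu) / sigma
Step 2: Substitute values: z = (26 - 50) / 8
Step 3: z = -24 / 8 = -3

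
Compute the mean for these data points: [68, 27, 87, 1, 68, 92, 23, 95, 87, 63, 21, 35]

55.5833

Step 1: Sum all values: 68 + 27 + 87 + 1 + 68 + 92 + 23 + 95 + 87 + 63 + 21 + 35 = 667
Step 2: Count the number of values: n = 12
Step 3: Mean = sum / n = 667 / 12 = 55.5833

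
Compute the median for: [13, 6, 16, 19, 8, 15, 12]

13

Step 1: Sort the data in ascending order: [6, 8, 12, 13, 15, 16, 19]
Step 2: The number of values is n = 7.
Step 3: Since n is odd, the median is the middle value at position 4: 13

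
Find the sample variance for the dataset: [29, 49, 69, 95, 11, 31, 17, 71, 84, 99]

1054.9444

Step 1: Compute the mean: (29 + 49 + 69 + 95 + 11 + 31 + 17 + 71 + 84 + 99) / 10 = 55.5
Step 2: Compute squared deviations from the mean:
  (29 - 55.5)^2 = 702.25
  (49 - 55.5)^2 = 42.25
  (69 - 55.5)^2 = 182.25
  (95 - 55.5)^2 = 1560.25
  (11 - 55.5)^2 = 1980.25
  (31 - 55.5)^2 = 600.25
  (17 - 55.5)^2 = 1482.25
  (71 - 55.5)^2 = 240.25
  (84 - 55.5)^2 = 812.25
  (99 - 55.5)^2 = 1892.25
Step 3: Sum of squared deviations = 9494.5
Step 4: Sample variance = 9494.5 / 9 = 1054.9444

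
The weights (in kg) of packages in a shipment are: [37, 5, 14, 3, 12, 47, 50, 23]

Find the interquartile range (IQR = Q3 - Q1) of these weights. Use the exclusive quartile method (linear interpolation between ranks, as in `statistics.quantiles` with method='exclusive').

37.75

Step 1: Sort the data: [3, 5, 12, 14, 23, 37, 47, 50]
Step 2: n = 8
Step 3: Using the exclusive quartile method:
  Q1 = 6.75
  Q2 (median) = 18.5
  Q3 = 44.5
  IQR = Q3 - Q1 = 44.5 - 6.75 = 37.75
Step 4: IQR = 37.75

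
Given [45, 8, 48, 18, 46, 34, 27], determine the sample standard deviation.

15.3917

Step 1: Compute the mean: 32.2857
Step 2: Sum of squared deviations from the mean: 1421.4286
Step 3: Sample variance = 1421.4286 / 6 = 236.9048
Step 4: Standard deviation = sqrt(236.9048) = 15.3917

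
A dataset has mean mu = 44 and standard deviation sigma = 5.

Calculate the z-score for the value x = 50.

1.2

Step 1: Recall the z-score formula: z = (x - mu) / sigma
Step 2: Substitute values: z = (50 - 44) / 5
Step 3: z = 6 / 5 = 1.2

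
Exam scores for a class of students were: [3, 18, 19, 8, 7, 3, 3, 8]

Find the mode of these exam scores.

3

Step 1: Count the frequency of each value:
  3: appears 3 time(s)
  7: appears 1 time(s)
  8: appears 2 time(s)
  18: appears 1 time(s)
  19: appears 1 time(s)
Step 2: The value 3 appears most frequently (3 times).
Step 3: Mode = 3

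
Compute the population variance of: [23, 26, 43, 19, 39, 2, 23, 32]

142.1094

Step 1: Compute the mean: (23 + 26 + 43 + 19 + 39 + 2 + 23 + 32) / 8 = 25.875
Step 2: Compute squared deviations from the mean:
  (23 - 25.875)^2 = 8.2656
  (26 - 25.875)^2 = 0.0156
  (43 - 25.875)^2 = 293.2656
  (19 - 25.875)^2 = 47.2656
  (39 - 25.875)^2 = 172.2656
  (2 - 25.875)^2 = 570.0156
  (23 - 25.875)^2 = 8.2656
  (32 - 25.875)^2 = 37.5156
Step 3: Sum of squared deviations = 1136.875
Step 4: Population variance = 1136.875 / 8 = 142.1094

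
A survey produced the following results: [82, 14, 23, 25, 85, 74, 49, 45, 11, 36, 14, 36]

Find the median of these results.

36

Step 1: Sort the data in ascending order: [11, 14, 14, 23, 25, 36, 36, 45, 49, 74, 82, 85]
Step 2: The number of values is n = 12.
Step 3: Since n is even, the median is the average of positions 6 and 7:
  Median = (36 + 36) / 2 = 36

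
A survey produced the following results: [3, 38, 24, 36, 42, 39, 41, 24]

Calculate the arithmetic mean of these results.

30.875

Step 1: Sum all values: 3 + 38 + 24 + 36 + 42 + 39 + 41 + 24 = 247
Step 2: Count the number of values: n = 8
Step 3: Mean = sum / n = 247 / 8 = 30.875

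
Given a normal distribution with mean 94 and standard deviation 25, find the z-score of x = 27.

-2.68

Step 1: Recall the z-score formula: z = (x - mu) / sigma
Step 2: Substitute values: z = (27 - 94) / 25
Step 3: z = -67 / 25 = -2.68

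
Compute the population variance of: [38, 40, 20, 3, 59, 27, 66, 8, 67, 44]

466.96

Step 1: Compute the mean: (38 + 40 + 20 + 3 + 59 + 27 + 66 + 8 + 67 + 44) / 10 = 37.2
Step 2: Compute squared deviations from the mean:
  (38 - 37.2)^2 = 0.64
  (40 - 37.2)^2 = 7.84
  (20 - 37.2)^2 = 295.84
  (3 - 37.2)^2 = 1169.64
  (59 - 37.2)^2 = 475.24
  (27 - 37.2)^2 = 104.04
  (66 - 37.2)^2 = 829.44
  (8 - 37.2)^2 = 852.64
  (67 - 37.2)^2 = 888.04
  (44 - 37.2)^2 = 46.24
Step 3: Sum of squared deviations = 4669.6
Step 4: Population variance = 4669.6 / 10 = 466.96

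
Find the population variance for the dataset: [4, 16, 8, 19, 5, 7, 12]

27.8367

Step 1: Compute the mean: (4 + 16 + 8 + 19 + 5 + 7 + 12) / 7 = 10.1429
Step 2: Compute squared deviations from the mean:
  (4 - 10.1429)^2 = 37.7347
  (16 - 10.1429)^2 = 34.3061
  (8 - 10.1429)^2 = 4.5918
  (19 - 10.1429)^2 = 78.449
  (5 - 10.1429)^2 = 26.449
  (7 - 10.1429)^2 = 9.8776
  (12 - 10.1429)^2 = 3.449
Step 3: Sum of squared deviations = 194.8571
Step 4: Population variance = 194.8571 / 7 = 27.8367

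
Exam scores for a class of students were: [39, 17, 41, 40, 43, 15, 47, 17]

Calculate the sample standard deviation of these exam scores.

13.5112

Step 1: Compute the mean: 32.375
Step 2: Sum of squared deviations from the mean: 1277.875
Step 3: Sample variance = 1277.875 / 7 = 182.5536
Step 4: Standard deviation = sqrt(182.5536) = 13.5112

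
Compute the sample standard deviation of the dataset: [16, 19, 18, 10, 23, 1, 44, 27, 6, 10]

12.222

Step 1: Compute the mean: 17.4
Step 2: Sum of squared deviations from the mean: 1344.4
Step 3: Sample variance = 1344.4 / 9 = 149.3778
Step 4: Standard deviation = sqrt(149.3778) = 12.222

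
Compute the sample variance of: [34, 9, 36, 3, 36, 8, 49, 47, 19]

302.4444

Step 1: Compute the mean: (34 + 9 + 36 + 3 + 36 + 8 + 49 + 47 + 19) / 9 = 26.7778
Step 2: Compute squared deviations from the mean:
  (34 - 26.7778)^2 = 52.1605
  (9 - 26.7778)^2 = 316.0494
  (36 - 26.7778)^2 = 85.0494
  (3 - 26.7778)^2 = 565.3827
  (36 - 26.7778)^2 = 85.0494
  (8 - 26.7778)^2 = 352.6049
  (49 - 26.7778)^2 = 493.8272
  (47 - 26.7778)^2 = 408.9383
  (19 - 26.7778)^2 = 60.4938
Step 3: Sum of squared deviations = 2419.5556
Step 4: Sample variance = 2419.5556 / 8 = 302.4444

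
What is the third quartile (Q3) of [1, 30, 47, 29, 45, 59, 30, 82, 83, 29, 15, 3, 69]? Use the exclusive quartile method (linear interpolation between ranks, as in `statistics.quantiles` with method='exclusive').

64

Step 1: Sort the data: [1, 3, 15, 29, 29, 30, 30, 45, 47, 59, 69, 82, 83]
Step 2: n = 13
Step 3: Using the exclusive quartile method:
  Q1 = 22
  Q2 (median) = 30
  Q3 = 64
  IQR = Q3 - Q1 = 64 - 22 = 42
Step 4: Q3 = 64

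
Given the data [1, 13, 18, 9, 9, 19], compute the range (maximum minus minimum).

18

Step 1: Identify the maximum value: max = 19
Step 2: Identify the minimum value: min = 1
Step 3: Range = max - min = 19 - 1 = 18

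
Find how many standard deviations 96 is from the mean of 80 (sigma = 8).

2

Step 1: Recall the z-score formula: z = (x - mu) / sigma
Step 2: Substitute values: z = (96 - 80) / 8
Step 3: z = 16 / 8 = 2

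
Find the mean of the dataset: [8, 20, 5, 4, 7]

8.8

Step 1: Sum all values: 8 + 20 + 5 + 4 + 7 = 44
Step 2: Count the number of values: n = 5
Step 3: Mean = sum / n = 44 / 5 = 8.8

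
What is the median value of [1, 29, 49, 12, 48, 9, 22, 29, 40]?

29

Step 1: Sort the data in ascending order: [1, 9, 12, 22, 29, 29, 40, 48, 49]
Step 2: The number of values is n = 9.
Step 3: Since n is odd, the median is the middle value at position 5: 29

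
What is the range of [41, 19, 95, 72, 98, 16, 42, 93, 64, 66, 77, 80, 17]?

82

Step 1: Identify the maximum value: max = 98
Step 2: Identify the minimum value: min = 16
Step 3: Range = max - min = 98 - 16 = 82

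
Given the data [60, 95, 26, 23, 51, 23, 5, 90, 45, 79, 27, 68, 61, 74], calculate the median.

55.5

Step 1: Sort the data in ascending order: [5, 23, 23, 26, 27, 45, 51, 60, 61, 68, 74, 79, 90, 95]
Step 2: The number of values is n = 14.
Step 3: Since n is even, the median is the average of positions 7 and 8:
  Median = (51 + 60) / 2 = 55.5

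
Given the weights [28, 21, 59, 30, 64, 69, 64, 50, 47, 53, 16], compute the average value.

45.5455

Step 1: Sum all values: 28 + 21 + 59 + 30 + 64 + 69 + 64 + 50 + 47 + 53 + 16 = 501
Step 2: Count the number of values: n = 11
Step 3: Mean = sum / n = 501 / 11 = 45.5455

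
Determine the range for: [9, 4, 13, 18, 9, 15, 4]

14

Step 1: Identify the maximum value: max = 18
Step 2: Identify the minimum value: min = 4
Step 3: Range = max - min = 18 - 4 = 14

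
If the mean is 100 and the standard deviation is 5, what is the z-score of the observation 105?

1

Step 1: Recall the z-score formula: z = (x - mu) / sigma
Step 2: Substitute values: z = (105 - 100) / 5
Step 3: z = 5 / 5 = 1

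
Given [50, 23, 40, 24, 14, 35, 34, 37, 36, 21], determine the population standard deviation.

10.141

Step 1: Compute the mean: 31.4
Step 2: Sum of squared deviations from the mean: 1028.4
Step 3: Population variance = 1028.4 / 10 = 102.84
Step 4: Standard deviation = sqrt(102.84) = 10.141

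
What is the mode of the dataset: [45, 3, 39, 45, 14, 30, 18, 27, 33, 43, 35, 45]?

45

Step 1: Count the frequency of each value:
  3: appears 1 time(s)
  14: appears 1 time(s)
  18: appears 1 time(s)
  27: appears 1 time(s)
  30: appears 1 time(s)
  33: appears 1 time(s)
  35: appears 1 time(s)
  39: appears 1 time(s)
  43: appears 1 time(s)
  45: appears 3 time(s)
Step 2: The value 45 appears most frequently (3 times).
Step 3: Mode = 45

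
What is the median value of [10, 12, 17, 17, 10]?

12

Step 1: Sort the data in ascending order: [10, 10, 12, 17, 17]
Step 2: The number of values is n = 5.
Step 3: Since n is odd, the median is the middle value at position 3: 12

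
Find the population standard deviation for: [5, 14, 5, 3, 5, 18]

5.5877

Step 1: Compute the mean: 8.3333
Step 2: Sum of squared deviations from the mean: 187.3333
Step 3: Population variance = 187.3333 / 6 = 31.2222
Step 4: Standard deviation = sqrt(31.2222) = 5.5877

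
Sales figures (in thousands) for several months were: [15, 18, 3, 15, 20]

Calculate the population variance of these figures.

34.96

Step 1: Compute the mean: (15 + 18 + 3 + 15 + 20) / 5 = 14.2
Step 2: Compute squared deviations from the mean:
  (15 - 14.2)^2 = 0.64
  (18 - 14.2)^2 = 14.44
  (3 - 14.2)^2 = 125.44
  (15 - 14.2)^2 = 0.64
  (20 - 14.2)^2 = 33.64
Step 3: Sum of squared deviations = 174.8
Step 4: Population variance = 174.8 / 5 = 34.96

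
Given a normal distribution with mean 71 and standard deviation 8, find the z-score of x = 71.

0

Step 1: Recall the z-score formula: z = (x - mu) / sigma
Step 2: Substitute values: z = (71 - 71) / 8
Step 3: z = 0 / 8 = 0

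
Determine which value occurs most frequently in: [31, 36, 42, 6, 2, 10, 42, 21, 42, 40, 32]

42

Step 1: Count the frequency of each value:
  2: appears 1 time(s)
  6: appears 1 time(s)
  10: appears 1 time(s)
  21: appears 1 time(s)
  31: appears 1 time(s)
  32: appears 1 time(s)
  36: appears 1 time(s)
  40: appears 1 time(s)
  42: appears 3 time(s)
Step 2: The value 42 appears most frequently (3 times).
Step 3: Mode = 42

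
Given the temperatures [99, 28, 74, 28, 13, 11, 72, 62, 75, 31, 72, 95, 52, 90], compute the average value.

57.2857

Step 1: Sum all values: 99 + 28 + 74 + 28 + 13 + 11 + 72 + 62 + 75 + 31 + 72 + 95 + 52 + 90 = 802
Step 2: Count the number of values: n = 14
Step 3: Mean = sum / n = 802 / 14 = 57.2857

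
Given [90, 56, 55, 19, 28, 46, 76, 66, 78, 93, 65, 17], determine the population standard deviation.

24.7334

Step 1: Compute the mean: 57.4167
Step 2: Sum of squared deviations from the mean: 7340.9167
Step 3: Population variance = 7340.9167 / 12 = 611.7431
Step 4: Standard deviation = sqrt(611.7431) = 24.7334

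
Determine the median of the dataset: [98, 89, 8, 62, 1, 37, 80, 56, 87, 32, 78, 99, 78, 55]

70

Step 1: Sort the data in ascending order: [1, 8, 32, 37, 55, 56, 62, 78, 78, 80, 87, 89, 98, 99]
Step 2: The number of values is n = 14.
Step 3: Since n is even, the median is the average of positions 7 and 8:
  Median = (62 + 78) / 2 = 70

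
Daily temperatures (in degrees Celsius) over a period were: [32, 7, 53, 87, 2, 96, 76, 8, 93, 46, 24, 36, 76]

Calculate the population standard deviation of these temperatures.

32.5918

Step 1: Compute the mean: 48.9231
Step 2: Sum of squared deviations from the mean: 13808.9231
Step 3: Population variance = 13808.9231 / 13 = 1062.2249
Step 4: Standard deviation = sqrt(1062.2249) = 32.5918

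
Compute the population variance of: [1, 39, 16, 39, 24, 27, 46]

207.6735

Step 1: Compute the mean: (1 + 39 + 16 + 39 + 24 + 27 + 46) / 7 = 27.4286
Step 2: Compute squared deviations from the mean:
  (1 - 27.4286)^2 = 698.4694
  (39 - 27.4286)^2 = 133.898
  (16 - 27.4286)^2 = 130.6122
  (39 - 27.4286)^2 = 133.898
  (24 - 27.4286)^2 = 11.7551
  (27 - 27.4286)^2 = 0.1837
  (46 - 27.4286)^2 = 344.898
Step 3: Sum of squared deviations = 1453.7143
Step 4: Population variance = 1453.7143 / 7 = 207.6735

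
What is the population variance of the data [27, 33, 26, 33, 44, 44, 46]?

60.9796

Step 1: Compute the mean: (27 + 33 + 26 + 33 + 44 + 44 + 46) / 7 = 36.1429
Step 2: Compute squared deviations from the mean:
  (27 - 36.1429)^2 = 83.5918
  (33 - 36.1429)^2 = 9.8776
  (26 - 36.1429)^2 = 102.8776
  (33 - 36.1429)^2 = 9.8776
  (44 - 36.1429)^2 = 61.7347
  (44 - 36.1429)^2 = 61.7347
  (46 - 36.1429)^2 = 97.1633
Step 3: Sum of squared deviations = 426.8571
Step 4: Population variance = 426.8571 / 7 = 60.9796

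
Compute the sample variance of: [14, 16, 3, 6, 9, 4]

28.6667

Step 1: Compute the mean: (14 + 16 + 3 + 6 + 9 + 4) / 6 = 8.6667
Step 2: Compute squared deviations from the mean:
  (14 - 8.6667)^2 = 28.4444
  (16 - 8.6667)^2 = 53.7778
  (3 - 8.6667)^2 = 32.1111
  (6 - 8.6667)^2 = 7.1111
  (9 - 8.6667)^2 = 0.1111
  (4 - 8.6667)^2 = 21.7778
Step 3: Sum of squared deviations = 143.3333
Step 4: Sample variance = 143.3333 / 5 = 28.6667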